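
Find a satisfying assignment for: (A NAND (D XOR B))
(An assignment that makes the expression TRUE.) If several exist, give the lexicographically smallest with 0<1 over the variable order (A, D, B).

A=0, D=0, B=0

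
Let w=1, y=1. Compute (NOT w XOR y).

Substituting: (NOT 1 XOR 1)
= 1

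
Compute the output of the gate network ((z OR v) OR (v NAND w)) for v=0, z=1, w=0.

Substituting: ((1 OR 0) OR (0 NAND 0))
= 1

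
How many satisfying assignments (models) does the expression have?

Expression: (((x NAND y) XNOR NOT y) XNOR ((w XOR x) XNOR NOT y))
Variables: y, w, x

Satisfying assignments: (0,0,1), (0,1,0), (1,1,0), (1,1,1)
Count: 4 out of 8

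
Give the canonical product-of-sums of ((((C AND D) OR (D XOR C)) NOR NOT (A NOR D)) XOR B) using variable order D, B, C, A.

ΠM(1, 2, 3, 4, 8, 9, 10, 11) = (D OR B OR C OR NOT A) AND (D OR B OR NOT C OR A) AND (D OR B OR NOT C OR NOT A) AND (D OR NOT B OR C OR A) AND (NOT D OR B OR C OR A) AND (NOT D OR B OR C OR NOT A) AND (NOT D OR B OR NOT C OR A) AND (NOT D OR B OR NOT C OR NOT A)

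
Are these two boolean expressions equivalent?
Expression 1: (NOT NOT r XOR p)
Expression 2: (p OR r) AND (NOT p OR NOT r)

Yes, they are equivalent — the two output columns agree on all 4 assignments:
p | r | Expression 1 | Expression 2
-----------------------------------
0 | 0 | 0 | 0
0 | 1 | 1 | 1
1 | 0 | 1 | 1
1 | 1 | 0 | 0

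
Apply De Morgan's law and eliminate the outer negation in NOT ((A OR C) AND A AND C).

NOT (A OR C) OR NOT A OR NOT C
De Morgan's: NOT(AND of terms) = OR of negations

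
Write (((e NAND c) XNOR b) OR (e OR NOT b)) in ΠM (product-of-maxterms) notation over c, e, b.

ΠM() = TRUE (no maxterms)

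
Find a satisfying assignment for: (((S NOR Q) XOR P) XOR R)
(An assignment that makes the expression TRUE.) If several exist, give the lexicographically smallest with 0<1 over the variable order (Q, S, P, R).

Q=0, S=0, P=0, R=0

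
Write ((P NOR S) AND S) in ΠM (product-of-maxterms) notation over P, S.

ΠM(0, 1, 2, 3) = (P OR S) AND (P OR NOT S) AND (NOT P OR S) AND (NOT P OR NOT S)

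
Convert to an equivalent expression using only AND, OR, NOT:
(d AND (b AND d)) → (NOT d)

NOT (d AND (b AND d)) OR (NOT d)
(Implication elimination: A → B = NOT A OR B)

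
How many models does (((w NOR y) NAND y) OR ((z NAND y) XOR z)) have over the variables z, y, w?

Satisfying assignments: (0,0,0), (0,0,1), (0,1,0), (0,1,1), (1,0,0), (1,0,1), (1,1,0), (1,1,1)
Count: 8 out of 8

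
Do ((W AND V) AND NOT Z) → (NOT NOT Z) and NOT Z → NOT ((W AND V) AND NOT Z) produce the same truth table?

Yes, Contrapositive is always equivalent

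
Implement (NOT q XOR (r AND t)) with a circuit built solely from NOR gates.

(((((q NOR q) NOR ((r NOR r) NOR (t NOR t))) NOR ((q NOR q) NOR ((r NOR r) NOR (t NOR t)))) NOR (((q NOR q) NOR ((r NOR r) NOR (t NOR t))) NOR ((q NOR q) NOR ((r NOR r) NOR (t NOR t))))) NOR (((((q NOR q) NOR (q NOR q)) NOR (((r NOR r) NOR (t NOR t)) NOR ((r NOR r) NOR (t NOR t)))) NOR (((q NOR q) NOR (q NOR q)) NOR (((r NOR r) NOR (t NOR t)) NOR ((r NOR r) NOR (t NOR t))))) NOR ((((q NOR q) NOR (q NOR q)) NOR (((r NOR r) NOR (t NOR t)) NOR ((r NOR r) NOR (t NOR t)))) NOR (((q NOR q) NOR (q NOR q)) NOR (((r NOR r) NOR (t NOR t)) NOR ((r NOR r) NOR (t NOR t)))))))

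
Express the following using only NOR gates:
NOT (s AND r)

(((s NOR s) NOR (r NOR r)) NOR ((s NOR s) NOR (r NOR r)))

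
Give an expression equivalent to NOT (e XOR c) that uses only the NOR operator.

(((((e NOR c) NOR (e NOR c)) NOR ((e NOR c) NOR (e NOR c))) NOR ((((e NOR e) NOR (c NOR c)) NOR ((e NOR e) NOR (c NOR c))) NOR (((e NOR e) NOR (c NOR c)) NOR ((e NOR e) NOR (c NOR c))))) NOR ((((e NOR c) NOR (e NOR c)) NOR ((e NOR c) NOR (e NOR c))) NOR ((((e NOR e) NOR (c NOR c)) NOR ((e NOR e) NOR (c NOR c))) NOR (((e NOR e) NOR (c NOR c)) NOR ((e NOR e) NOR (c NOR c))))))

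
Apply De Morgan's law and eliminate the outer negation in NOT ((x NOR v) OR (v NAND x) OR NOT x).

NOT (x NOR v) AND NOT (v NAND x) AND x
De Morgan's: NOT(OR of terms) = AND of negations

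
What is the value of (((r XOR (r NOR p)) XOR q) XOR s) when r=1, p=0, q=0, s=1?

Substituting: (((1 XOR (1 NOR 0)) XOR 0) XOR 1)
= 0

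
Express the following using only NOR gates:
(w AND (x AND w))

((w NOR w) NOR (((x NOR x) NOR (w NOR w)) NOR ((x NOR x) NOR (w NOR w))))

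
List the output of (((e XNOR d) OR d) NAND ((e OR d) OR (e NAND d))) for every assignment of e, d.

e | d | Output
--------------
0 | 0 | 0
0 | 1 | 0
1 | 0 | 1
1 | 1 | 0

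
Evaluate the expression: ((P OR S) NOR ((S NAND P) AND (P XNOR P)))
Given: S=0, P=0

Substituting: ((0 OR 0) NOR ((0 NAND 0) AND (0 XNOR 0)))
= 0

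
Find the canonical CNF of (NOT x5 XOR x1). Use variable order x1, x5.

(x1 OR NOT x5) AND (NOT x1 OR x5)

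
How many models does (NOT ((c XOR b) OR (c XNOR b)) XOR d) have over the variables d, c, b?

Satisfying assignments: (1,0,0), (1,0,1), (1,1,0), (1,1,1)
Count: 4 out of 8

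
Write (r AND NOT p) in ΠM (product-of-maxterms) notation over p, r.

ΠM(0, 2, 3) = (p OR r) AND (NOT p OR r) AND (NOT p OR NOT r)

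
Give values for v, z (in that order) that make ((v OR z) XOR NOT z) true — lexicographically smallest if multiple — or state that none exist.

v=0, z=0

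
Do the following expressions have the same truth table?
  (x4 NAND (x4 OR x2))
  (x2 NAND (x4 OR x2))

No. Counterexample: with x4=0, x2=1, Expression 1 = 1 but Expression 2 = 0.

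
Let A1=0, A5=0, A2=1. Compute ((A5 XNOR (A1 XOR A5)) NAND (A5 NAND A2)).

Substituting: ((0 XNOR (0 XOR 0)) NAND (0 NAND 1))
= 0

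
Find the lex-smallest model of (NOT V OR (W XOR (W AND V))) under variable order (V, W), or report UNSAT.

V=0, W=0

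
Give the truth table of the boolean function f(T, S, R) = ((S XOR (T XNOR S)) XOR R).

T | S | R | Output
------------------
0 | 0 | 0 | 1
0 | 0 | 1 | 0
0 | 1 | 0 | 1
0 | 1 | 1 | 0
1 | 0 | 0 | 0
1 | 0 | 1 | 1
1 | 1 | 0 | 0
1 | 1 | 1 | 1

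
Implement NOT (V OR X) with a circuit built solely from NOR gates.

(((V NOR X) NOR (V NOR X)) NOR ((V NOR X) NOR (V NOR X)))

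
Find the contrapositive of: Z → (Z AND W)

Contrapositive: NOT (Z AND W) → NOT Z
Note: A statement and its contrapositive are logically equivalent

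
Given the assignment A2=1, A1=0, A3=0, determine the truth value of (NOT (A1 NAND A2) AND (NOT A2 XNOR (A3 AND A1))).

Substituting: (NOT (0 NAND 1) AND (NOT 1 XNOR (0 AND 0)))
= 0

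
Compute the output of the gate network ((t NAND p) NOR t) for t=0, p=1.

Substituting: ((0 NAND 1) NOR 0)
= 0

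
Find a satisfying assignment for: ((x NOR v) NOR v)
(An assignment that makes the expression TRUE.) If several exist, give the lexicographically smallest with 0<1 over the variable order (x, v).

x=1, v=0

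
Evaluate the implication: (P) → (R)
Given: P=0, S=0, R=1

Antecedent (P) = 0; consequent (R) = 1.
0 → 1 = 1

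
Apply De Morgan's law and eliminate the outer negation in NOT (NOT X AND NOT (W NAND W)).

X OR (W NAND W)
De Morgan's: NOT(AND of terms) = OR of negations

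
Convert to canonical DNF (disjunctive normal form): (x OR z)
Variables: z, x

(NOT z AND x) OR (z AND NOT x) OR (z AND x)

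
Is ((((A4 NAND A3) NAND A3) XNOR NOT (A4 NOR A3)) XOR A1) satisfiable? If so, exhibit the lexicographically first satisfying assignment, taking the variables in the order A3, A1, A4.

A3=0, A1=0, A4=1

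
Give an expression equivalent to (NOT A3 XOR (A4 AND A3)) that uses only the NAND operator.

(((A3 NAND A3) NAND ((A3 NAND A3) NAND ((A4 NAND A3) NAND (A4 NAND A3)))) NAND (((A4 NAND A3) NAND (A4 NAND A3)) NAND ((A3 NAND A3) NAND ((A4 NAND A3) NAND (A4 NAND A3)))))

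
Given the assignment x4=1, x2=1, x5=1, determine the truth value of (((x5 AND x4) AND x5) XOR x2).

Substituting: (((1 AND 1) AND 1) XOR 1)
= 0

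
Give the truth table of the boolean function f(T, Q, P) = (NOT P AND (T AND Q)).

T | Q | P | Output
------------------
0 | 0 | 0 | 0
0 | 0 | 1 | 0
0 | 1 | 0 | 0
0 | 1 | 1 | 0
1 | 0 | 0 | 0
1 | 0 | 1 | 0
1 | 1 | 0 | 1
1 | 1 | 1 | 0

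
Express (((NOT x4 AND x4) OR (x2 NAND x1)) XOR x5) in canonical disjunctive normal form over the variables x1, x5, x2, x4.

(NOT x1 AND NOT x5 AND NOT x2 AND NOT x4) OR (NOT x1 AND NOT x5 AND NOT x2 AND x4) OR (NOT x1 AND NOT x5 AND x2 AND NOT x4) OR (NOT x1 AND NOT x5 AND x2 AND x4) OR (x1 AND NOT x5 AND NOT x2 AND NOT x4) OR (x1 AND NOT x5 AND NOT x2 AND x4) OR (x1 AND x5 AND x2 AND NOT x4) OR (x1 AND x5 AND x2 AND x4)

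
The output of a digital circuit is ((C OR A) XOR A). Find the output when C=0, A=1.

Substituting: ((0 OR 1) XOR 1)
= 0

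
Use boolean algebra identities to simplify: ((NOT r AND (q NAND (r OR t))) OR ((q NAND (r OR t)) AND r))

By distribution ((E AND v) OR (E AND NOT v) = E):
= (q NAND (r OR t))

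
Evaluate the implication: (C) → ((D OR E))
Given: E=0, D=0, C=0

Antecedent (C) = 0; consequent ((D OR E)) = 0.
0 → 0 = 1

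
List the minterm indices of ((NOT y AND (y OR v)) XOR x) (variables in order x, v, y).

Σm(2, 4, 5, 7) = (NOT x AND v AND NOT y) OR (x AND NOT v AND NOT y) OR (x AND NOT v AND y) OR (x AND v AND y)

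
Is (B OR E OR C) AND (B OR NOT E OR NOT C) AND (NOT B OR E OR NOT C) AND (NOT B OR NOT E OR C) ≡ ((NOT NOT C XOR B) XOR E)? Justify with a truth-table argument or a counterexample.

Yes, they are equivalent — the two output columns agree on all 8 assignments:
B | E | C | Expression 1 | Expression 2
---------------------------------------
0 | 0 | 0 | 0 | 0
0 | 0 | 1 | 1 | 1
0 | 1 | 0 | 1 | 1
0 | 1 | 1 | 0 | 0
1 | 0 | 0 | 1 | 1
1 | 0 | 1 | 0 | 0
1 | 1 | 0 | 0 | 0
1 | 1 | 1 | 1 | 1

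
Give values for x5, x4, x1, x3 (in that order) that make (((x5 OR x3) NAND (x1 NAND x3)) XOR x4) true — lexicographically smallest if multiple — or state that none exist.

x5=0, x4=0, x1=0, x3=0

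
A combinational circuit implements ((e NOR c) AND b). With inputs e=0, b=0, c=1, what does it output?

Substituting: ((0 NOR 1) AND 0)
= 0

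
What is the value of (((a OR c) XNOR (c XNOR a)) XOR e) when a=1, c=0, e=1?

Substituting: (((1 OR 0) XNOR (0 XNOR 1)) XOR 1)
= 1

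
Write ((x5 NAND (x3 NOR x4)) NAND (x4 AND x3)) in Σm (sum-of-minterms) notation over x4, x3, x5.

Σm(0, 1, 2, 3, 4, 5) = (NOT x4 AND NOT x3 AND NOT x5) OR (NOT x4 AND NOT x3 AND x5) OR (NOT x4 AND x3 AND NOT x5) OR (NOT x4 AND x3 AND x5) OR (x4 AND NOT x3 AND NOT x5) OR (x4 AND NOT x3 AND x5)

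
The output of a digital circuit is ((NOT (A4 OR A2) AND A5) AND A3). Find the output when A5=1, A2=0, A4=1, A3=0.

Substituting: ((NOT (1 OR 0) AND 1) AND 0)
= 0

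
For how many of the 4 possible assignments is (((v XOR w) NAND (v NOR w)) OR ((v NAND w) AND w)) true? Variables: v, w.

Satisfying assignments: (0,0), (0,1), (1,0), (1,1)
Count: 4 out of 4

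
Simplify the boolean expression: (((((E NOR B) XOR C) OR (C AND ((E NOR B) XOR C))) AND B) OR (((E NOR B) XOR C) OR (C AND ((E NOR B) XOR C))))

By absorption (E OR (E AND v) = E) then absorption (E OR (E AND v) = E):
= ((E NOR B) XOR C)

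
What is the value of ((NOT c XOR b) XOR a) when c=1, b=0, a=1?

Substituting: ((NOT 1 XOR 0) XOR 1)
= 1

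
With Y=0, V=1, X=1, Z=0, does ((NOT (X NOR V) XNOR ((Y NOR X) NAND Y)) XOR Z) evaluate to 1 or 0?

Substituting: ((NOT (1 NOR 1) XNOR ((0 NOR 1) NAND 0)) XOR 0)
= 1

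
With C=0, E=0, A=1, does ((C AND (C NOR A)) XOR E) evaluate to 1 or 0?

Substituting: ((0 AND (0 NOR 1)) XOR 0)
= 0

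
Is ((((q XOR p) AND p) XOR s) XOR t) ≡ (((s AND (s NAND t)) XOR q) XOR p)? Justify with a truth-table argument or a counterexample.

No. Counterexample: with q=0, s=0, t=1, p=0, Expression 1 = 1 but Expression 2 = 0.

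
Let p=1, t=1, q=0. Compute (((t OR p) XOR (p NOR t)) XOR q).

Substituting: (((1 OR 1) XOR (1 NOR 1)) XOR 0)
= 1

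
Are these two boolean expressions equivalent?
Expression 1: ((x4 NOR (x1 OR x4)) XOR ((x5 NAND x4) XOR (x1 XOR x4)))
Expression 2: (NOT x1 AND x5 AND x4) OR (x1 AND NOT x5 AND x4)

Yes, they are equivalent — the two output columns agree on all 8 assignments:
x1 | x5 | x4 | Expression 1 | Expression 2
------------------------------------------
0 | 0 | 0 | 0 | 0
0 | 0 | 1 | 0 | 0
0 | 1 | 0 | 0 | 0
0 | 1 | 1 | 1 | 1
1 | 0 | 0 | 0 | 0
1 | 0 | 1 | 1 | 1
1 | 1 | 0 | 0 | 0
1 | 1 | 1 | 0 | 0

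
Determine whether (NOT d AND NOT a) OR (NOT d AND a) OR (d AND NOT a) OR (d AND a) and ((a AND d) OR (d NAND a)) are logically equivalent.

Yes, they are equivalent — the two output columns agree on all 4 assignments:
d | a | Expression 1 | Expression 2
-----------------------------------
0 | 0 | 1 | 1
0 | 1 | 1 | 1
1 | 0 | 1 | 1
1 | 1 | 1 | 1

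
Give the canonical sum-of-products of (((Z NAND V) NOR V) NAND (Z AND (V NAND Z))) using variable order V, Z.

Σm(0, 1, 2, 3) = (NOT V AND NOT Z) OR (NOT V AND Z) OR (V AND NOT Z) OR (V AND Z)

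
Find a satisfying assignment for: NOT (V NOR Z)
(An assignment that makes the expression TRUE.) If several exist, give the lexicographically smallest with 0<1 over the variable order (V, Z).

V=0, Z=1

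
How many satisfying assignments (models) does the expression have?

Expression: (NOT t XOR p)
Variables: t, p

Satisfying assignments: (0,0), (1,1)
Count: 2 out of 4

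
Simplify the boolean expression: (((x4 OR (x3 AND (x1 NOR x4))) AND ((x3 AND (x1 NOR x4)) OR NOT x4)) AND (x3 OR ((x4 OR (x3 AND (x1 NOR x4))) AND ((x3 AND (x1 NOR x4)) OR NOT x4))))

By absorption (E AND (E OR v) = E) then distribution ((E OR v) AND (E OR NOT v) = E):
= (x3 AND (x1 NOR x4))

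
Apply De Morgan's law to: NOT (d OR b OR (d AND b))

NOT d AND NOT b AND NOT (d AND b)
De Morgan's: NOT(OR of terms) = AND of negations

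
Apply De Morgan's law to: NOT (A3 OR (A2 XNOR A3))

NOT A3 AND NOT (A2 XNOR A3)
De Morgan's: NOT(OR of terms) = AND of negations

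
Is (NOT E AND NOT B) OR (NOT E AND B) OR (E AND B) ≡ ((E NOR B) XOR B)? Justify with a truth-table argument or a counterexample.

Yes, they are equivalent — the two output columns agree on all 4 assignments:
E | B | Expression 1 | Expression 2
-----------------------------------
0 | 0 | 1 | 1
0 | 1 | 1 | 1
1 | 0 | 0 | 0
1 | 1 | 1 | 1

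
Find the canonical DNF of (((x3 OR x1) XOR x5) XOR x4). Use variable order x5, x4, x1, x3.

(NOT x5 AND NOT x4 AND NOT x1 AND x3) OR (NOT x5 AND NOT x4 AND x1 AND NOT x3) OR (NOT x5 AND NOT x4 AND x1 AND x3) OR (NOT x5 AND x4 AND NOT x1 AND NOT x3) OR (x5 AND NOT x4 AND NOT x1 AND NOT x3) OR (x5 AND x4 AND NOT x1 AND x3) OR (x5 AND x4 AND x1 AND NOT x3) OR (x5 AND x4 AND x1 AND x3)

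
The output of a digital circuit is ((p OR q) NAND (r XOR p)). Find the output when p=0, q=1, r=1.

Substituting: ((0 OR 1) NAND (1 XOR 0))
= 0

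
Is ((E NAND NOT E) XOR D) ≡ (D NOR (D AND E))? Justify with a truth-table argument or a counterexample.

Yes, they are equivalent — the two output columns agree on all 4 assignments:
D | E | Expression 1 | Expression 2
-----------------------------------
0 | 0 | 1 | 1
0 | 1 | 1 | 1
1 | 0 | 0 | 0
1 | 1 | 0 | 0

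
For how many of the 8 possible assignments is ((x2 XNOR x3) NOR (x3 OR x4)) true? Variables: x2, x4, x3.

Satisfying assignments: (1,0,0)
Count: 1 out of 8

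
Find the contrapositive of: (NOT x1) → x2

Contrapositive: NOT x2 → x1
Note: A statement and its contrapositive are logically equivalent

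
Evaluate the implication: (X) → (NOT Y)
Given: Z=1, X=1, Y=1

Antecedent (X) = 1; consequent (NOT Y) = 0.
1 → 0 = 0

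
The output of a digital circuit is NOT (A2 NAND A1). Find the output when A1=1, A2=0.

Substituting: NOT (0 NAND 1)
= 0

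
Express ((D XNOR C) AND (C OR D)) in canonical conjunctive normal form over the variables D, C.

(D OR C) AND (D OR NOT C) AND (NOT D OR C)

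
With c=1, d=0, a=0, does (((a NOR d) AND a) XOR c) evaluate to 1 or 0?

Substituting: (((0 NOR 0) AND 0) XOR 1)
= 1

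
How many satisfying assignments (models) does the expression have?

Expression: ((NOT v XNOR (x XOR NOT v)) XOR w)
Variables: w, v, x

Satisfying assignments: (0,0,0), (0,1,0), (1,0,1), (1,1,1)
Count: 4 out of 8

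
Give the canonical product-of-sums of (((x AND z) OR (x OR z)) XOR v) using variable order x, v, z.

ΠM(0, 3, 6, 7) = (x OR v OR z) AND (x OR NOT v OR NOT z) AND (NOT x OR NOT v OR z) AND (NOT x OR NOT v OR NOT z)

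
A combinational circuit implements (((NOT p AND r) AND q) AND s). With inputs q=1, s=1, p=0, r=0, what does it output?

Substituting: (((NOT 0 AND 0) AND 1) AND 1)
= 0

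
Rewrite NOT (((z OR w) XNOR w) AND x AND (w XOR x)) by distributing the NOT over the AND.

NOT ((z OR w) XNOR w) OR NOT x OR NOT (w XOR x)
De Morgan's: NOT(AND of terms) = OR of negations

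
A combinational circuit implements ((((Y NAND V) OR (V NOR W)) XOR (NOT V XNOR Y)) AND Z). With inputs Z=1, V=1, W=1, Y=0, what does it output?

Substituting: ((((0 NAND 1) OR (1 NOR 1)) XOR (NOT 1 XNOR 0)) AND 1)
= 0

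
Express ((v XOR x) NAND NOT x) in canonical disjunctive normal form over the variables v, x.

(NOT v AND NOT x) OR (NOT v AND x) OR (v AND x)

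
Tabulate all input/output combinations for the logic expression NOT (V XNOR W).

W | V | Output
--------------
0 | 0 | 0
0 | 1 | 1
1 | 0 | 1
1 | 1 | 0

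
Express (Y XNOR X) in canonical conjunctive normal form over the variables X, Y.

(X OR NOT Y) AND (NOT X OR Y)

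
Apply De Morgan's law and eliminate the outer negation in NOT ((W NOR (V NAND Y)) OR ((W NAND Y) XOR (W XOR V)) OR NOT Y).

NOT (W NOR (V NAND Y)) AND NOT ((W NAND Y) XOR (W XOR V)) AND Y
De Morgan's: NOT(OR of terms) = AND of negations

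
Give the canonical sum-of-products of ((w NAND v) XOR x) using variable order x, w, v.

Σm(0, 1, 2, 7) = (NOT x AND NOT w AND NOT v) OR (NOT x AND NOT w AND v) OR (NOT x AND w AND NOT v) OR (x AND w AND v)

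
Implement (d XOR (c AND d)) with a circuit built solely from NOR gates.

((((d NOR ((c NOR c) NOR (d NOR d))) NOR (d NOR ((c NOR c) NOR (d NOR d)))) NOR ((d NOR ((c NOR c) NOR (d NOR d))) NOR (d NOR ((c NOR c) NOR (d NOR d))))) NOR ((((d NOR d) NOR (((c NOR c) NOR (d NOR d)) NOR ((c NOR c) NOR (d NOR d)))) NOR ((d NOR d) NOR (((c NOR c) NOR (d NOR d)) NOR ((c NOR c) NOR (d NOR d))))) NOR (((d NOR d) NOR (((c NOR c) NOR (d NOR d)) NOR ((c NOR c) NOR (d NOR d)))) NOR ((d NOR d) NOR (((c NOR c) NOR (d NOR d)) NOR ((c NOR c) NOR (d NOR d)))))))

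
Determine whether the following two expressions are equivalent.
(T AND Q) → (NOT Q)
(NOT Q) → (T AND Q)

No, Converse is not equivalent to original (counterexample: T=0, Q=0)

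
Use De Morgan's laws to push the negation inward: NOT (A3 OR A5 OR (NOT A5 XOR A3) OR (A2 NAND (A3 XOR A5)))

NOT A3 AND NOT A5 AND NOT (NOT A5 XOR A3) AND NOT (A2 NAND (A3 XOR A5))
De Morgan's: NOT(OR of terms) = AND of negations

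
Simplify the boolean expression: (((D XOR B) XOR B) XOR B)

By XOR self-cancellation ((E XOR v) XOR v = E):
= (D XOR B)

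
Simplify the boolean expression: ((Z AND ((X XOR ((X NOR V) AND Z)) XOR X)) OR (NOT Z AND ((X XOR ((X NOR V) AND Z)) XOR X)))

By distribution ((E AND v) OR (E AND NOT v) = E) then XOR self-cancellation ((E XOR v) XOR v = E):
= ((X NOR V) AND Z)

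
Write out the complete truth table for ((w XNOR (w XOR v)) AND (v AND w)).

w | v | Output
--------------
0 | 0 | 0
0 | 1 | 0
1 | 0 | 0
1 | 1 | 0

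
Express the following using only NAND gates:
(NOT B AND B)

(((B NAND B) NAND B) NAND ((B NAND B) NAND B))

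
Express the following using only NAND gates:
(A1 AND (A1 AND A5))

((A1 NAND ((A1 NAND A5) NAND (A1 NAND A5))) NAND (A1 NAND ((A1 NAND A5) NAND (A1 NAND A5))))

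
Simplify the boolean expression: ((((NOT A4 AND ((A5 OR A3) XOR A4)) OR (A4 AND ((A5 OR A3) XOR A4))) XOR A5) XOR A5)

By XOR self-cancellation ((E XOR v) XOR v = E) then distribution ((E AND v) OR (E AND NOT v) = E):
= ((A5 OR A3) XOR A4)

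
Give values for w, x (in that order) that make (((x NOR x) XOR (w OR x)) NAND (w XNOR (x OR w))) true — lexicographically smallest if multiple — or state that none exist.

w=0, x=1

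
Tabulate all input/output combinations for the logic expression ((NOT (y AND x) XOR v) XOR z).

v | z | y | x | Output
----------------------
0 | 0 | 0 | 0 | 1
0 | 0 | 0 | 1 | 1
0 | 0 | 1 | 0 | 1
0 | 0 | 1 | 1 | 0
0 | 1 | 0 | 0 | 0
0 | 1 | 0 | 1 | 0
0 | 1 | 1 | 0 | 0
0 | 1 | 1 | 1 | 1
1 | 0 | 0 | 0 | 0
1 | 0 | 0 | 1 | 0
1 | 0 | 1 | 0 | 0
1 | 0 | 1 | 1 | 1
1 | 1 | 0 | 0 | 1
1 | 1 | 0 | 1 | 1
1 | 1 | 1 | 0 | 1
1 | 1 | 1 | 1 | 0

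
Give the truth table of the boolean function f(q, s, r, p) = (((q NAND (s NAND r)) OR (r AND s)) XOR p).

q | s | r | p | Output
----------------------
0 | 0 | 0 | 0 | 1
0 | 0 | 0 | 1 | 0
0 | 0 | 1 | 0 | 1
0 | 0 | 1 | 1 | 0
0 | 1 | 0 | 0 | 1
0 | 1 | 0 | 1 | 0
0 | 1 | 1 | 0 | 1
0 | 1 | 1 | 1 | 0
1 | 0 | 0 | 0 | 0
1 | 0 | 0 | 1 | 1
1 | 0 | 1 | 0 | 0
1 | 0 | 1 | 1 | 1
1 | 1 | 0 | 0 | 0
1 | 1 | 0 | 1 | 1
1 | 1 | 1 | 0 | 1
1 | 1 | 1 | 1 | 0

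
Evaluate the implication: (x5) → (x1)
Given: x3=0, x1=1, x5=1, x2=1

Antecedent (x5) = 1; consequent (x1) = 1.
1 → 1 = 1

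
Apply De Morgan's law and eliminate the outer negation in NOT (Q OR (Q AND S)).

NOT Q AND NOT (Q AND S)
De Morgan's: NOT(OR of terms) = AND of negations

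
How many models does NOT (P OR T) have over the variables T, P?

Satisfying assignments: (0,0)
Count: 1 out of 4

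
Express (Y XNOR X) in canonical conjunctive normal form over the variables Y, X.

(Y OR NOT X) AND (NOT Y OR X)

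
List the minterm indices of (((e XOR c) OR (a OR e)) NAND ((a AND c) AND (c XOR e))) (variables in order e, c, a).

Σm(0, 1, 2, 4, 5, 6, 7) = (NOT e AND NOT c AND NOT a) OR (NOT e AND NOT c AND a) OR (NOT e AND c AND NOT a) OR (e AND NOT c AND NOT a) OR (e AND NOT c AND a) OR (e AND c AND NOT a) OR (e AND c AND a)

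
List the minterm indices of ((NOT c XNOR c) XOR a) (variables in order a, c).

Σm(2, 3) = (a AND NOT c) OR (a AND c)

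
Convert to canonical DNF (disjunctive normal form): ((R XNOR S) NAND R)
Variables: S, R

(NOT S AND NOT R) OR (NOT S AND R) OR (S AND NOT R)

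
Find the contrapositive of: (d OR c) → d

Contrapositive: NOT d → NOT (d OR c)
Note: A statement and its contrapositive are logically equivalent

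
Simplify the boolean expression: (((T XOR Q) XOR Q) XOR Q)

By XOR self-cancellation ((E XOR v) XOR v = E):
= (T XOR Q)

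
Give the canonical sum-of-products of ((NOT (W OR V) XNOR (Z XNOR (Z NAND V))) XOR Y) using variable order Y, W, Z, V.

Σm(1, 2, 3, 4, 5, 7, 8, 14) = (NOT Y AND NOT W AND NOT Z AND V) OR (NOT Y AND NOT W AND Z AND NOT V) OR (NOT Y AND NOT W AND Z AND V) OR (NOT Y AND W AND NOT Z AND NOT V) OR (NOT Y AND W AND NOT Z AND V) OR (NOT Y AND W AND Z AND V) OR (Y AND NOT W AND NOT Z AND NOT V) OR (Y AND W AND Z AND NOT V)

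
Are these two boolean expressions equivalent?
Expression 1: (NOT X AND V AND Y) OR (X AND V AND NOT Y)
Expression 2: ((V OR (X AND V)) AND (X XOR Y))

Yes, they are equivalent — the two output columns agree on all 8 assignments:
X | V | Y | Expression 1 | Expression 2
---------------------------------------
0 | 0 | 0 | 0 | 0
0 | 0 | 1 | 0 | 0
0 | 1 | 0 | 0 | 0
0 | 1 | 1 | 1 | 1
1 | 0 | 0 | 0 | 0
1 | 0 | 1 | 0 | 0
1 | 1 | 0 | 1 | 1
1 | 1 | 1 | 0 | 0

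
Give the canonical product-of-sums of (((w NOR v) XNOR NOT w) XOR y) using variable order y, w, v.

ΠM(1, 4, 6, 7) = (y OR w OR NOT v) AND (NOT y OR w OR v) AND (NOT y OR NOT w OR v) AND (NOT y OR NOT w OR NOT v)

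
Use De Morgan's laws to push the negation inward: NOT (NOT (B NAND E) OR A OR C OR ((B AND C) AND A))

(B NAND E) AND NOT A AND NOT C AND NOT ((B AND C) AND A)
De Morgan's: NOT(OR of terms) = AND of negations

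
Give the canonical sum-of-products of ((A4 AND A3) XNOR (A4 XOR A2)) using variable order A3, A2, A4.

Σm(0, 3, 4, 5) = (NOT A3 AND NOT A2 AND NOT A4) OR (NOT A3 AND A2 AND A4) OR (A3 AND NOT A2 AND NOT A4) OR (A3 AND NOT A2 AND A4)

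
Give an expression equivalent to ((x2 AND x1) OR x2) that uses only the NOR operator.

((((x2 NOR x2) NOR (x1 NOR x1)) NOR x2) NOR (((x2 NOR x2) NOR (x1 NOR x1)) NOR x2))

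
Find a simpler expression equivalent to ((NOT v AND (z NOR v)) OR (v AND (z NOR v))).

By distribution ((E AND v) OR (E AND NOT v) = E):
= (z NOR v)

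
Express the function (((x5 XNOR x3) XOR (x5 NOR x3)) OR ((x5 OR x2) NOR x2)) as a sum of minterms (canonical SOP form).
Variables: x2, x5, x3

Σm(0, 1, 3, 7) = (NOT x2 AND NOT x5 AND NOT x3) OR (NOT x2 AND NOT x5 AND x3) OR (NOT x2 AND x5 AND x3) OR (x2 AND x5 AND x3)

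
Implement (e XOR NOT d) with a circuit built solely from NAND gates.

((e NAND (e NAND (d NAND d))) NAND ((d NAND d) NAND (e NAND (d NAND d))))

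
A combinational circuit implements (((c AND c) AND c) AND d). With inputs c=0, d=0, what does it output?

Substituting: (((0 AND 0) AND 0) AND 0)
= 0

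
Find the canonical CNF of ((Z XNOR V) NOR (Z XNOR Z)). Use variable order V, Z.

(V OR Z) AND (V OR NOT Z) AND (NOT V OR Z) AND (NOT V OR NOT Z)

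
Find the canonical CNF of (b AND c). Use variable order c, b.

(c OR b) AND (c OR NOT b) AND (NOT c OR b)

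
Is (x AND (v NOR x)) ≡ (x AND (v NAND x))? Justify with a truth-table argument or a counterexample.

No. Counterexample: with x=1, v=0, Expression 1 = 0 but Expression 2 = 1.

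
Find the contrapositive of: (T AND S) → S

Contrapositive: NOT S → NOT (T AND S)
Note: A statement and its contrapositive are logically equivalent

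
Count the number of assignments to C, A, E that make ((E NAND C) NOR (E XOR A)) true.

Satisfying assignments: (1,1,1)
Count: 1 out of 8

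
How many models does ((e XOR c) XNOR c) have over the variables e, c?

Satisfying assignments: (0,0), (0,1)
Count: 2 out of 4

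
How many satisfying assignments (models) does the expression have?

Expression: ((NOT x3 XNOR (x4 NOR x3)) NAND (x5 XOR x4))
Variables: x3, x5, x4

Satisfying assignments: (0,0,0), (0,0,1), (0,1,1), (1,0,0), (1,1,1)
Count: 5 out of 8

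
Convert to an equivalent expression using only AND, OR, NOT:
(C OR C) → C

NOT (C OR C) OR C
(Implication elimination: A → B = NOT A OR B)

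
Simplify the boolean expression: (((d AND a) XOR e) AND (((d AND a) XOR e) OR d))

By absorption (E AND (E OR v) = E):
= ((d AND a) XOR e)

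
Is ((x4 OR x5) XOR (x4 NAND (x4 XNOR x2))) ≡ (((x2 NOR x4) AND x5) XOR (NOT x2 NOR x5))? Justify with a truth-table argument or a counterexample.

No. Counterexample: with x4=0, x2=0, x5=0, Expression 1 = 1 but Expression 2 = 0.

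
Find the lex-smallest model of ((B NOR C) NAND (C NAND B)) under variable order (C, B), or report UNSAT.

C=0, B=1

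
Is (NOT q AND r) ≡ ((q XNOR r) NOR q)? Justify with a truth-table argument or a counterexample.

Yes, they are equivalent — the two output columns agree on all 4 assignments:
q | r | Expression 1 | Expression 2
-----------------------------------
0 | 0 | 0 | 0
0 | 1 | 1 | 1
1 | 0 | 0 | 0
1 | 1 | 0 | 0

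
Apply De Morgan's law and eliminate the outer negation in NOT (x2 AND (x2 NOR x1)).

NOT x2 OR NOT (x2 NOR x1)
De Morgan's: NOT(AND of terms) = OR of negations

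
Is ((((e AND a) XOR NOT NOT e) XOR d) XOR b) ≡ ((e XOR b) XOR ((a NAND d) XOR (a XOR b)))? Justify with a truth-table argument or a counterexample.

No. Counterexample: with d=0, b=0, a=0, e=0, Expression 1 = 0 but Expression 2 = 1.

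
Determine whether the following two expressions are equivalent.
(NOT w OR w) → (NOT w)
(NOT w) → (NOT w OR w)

No, Converse is not equivalent to original (counterexample: v=0, w=1)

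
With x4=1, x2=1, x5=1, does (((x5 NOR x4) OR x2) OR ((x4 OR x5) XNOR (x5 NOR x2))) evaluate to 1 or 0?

Substituting: (((1 NOR 1) OR 1) OR ((1 OR 1) XNOR (1 NOR 1)))
= 1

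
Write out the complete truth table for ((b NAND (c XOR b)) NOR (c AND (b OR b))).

c | b | Output
--------------
0 | 0 | 0
0 | 1 | 1
1 | 0 | 0
1 | 1 | 0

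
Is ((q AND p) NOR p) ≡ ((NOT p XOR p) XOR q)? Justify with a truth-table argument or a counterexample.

No. Counterexample: with p=0, q=1, Expression 1 = 1 but Expression 2 = 0.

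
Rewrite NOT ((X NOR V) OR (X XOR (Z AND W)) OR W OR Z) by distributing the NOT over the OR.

NOT (X NOR V) AND NOT (X XOR (Z AND W)) AND NOT W AND NOT Z
De Morgan's: NOT(OR of terms) = AND of negations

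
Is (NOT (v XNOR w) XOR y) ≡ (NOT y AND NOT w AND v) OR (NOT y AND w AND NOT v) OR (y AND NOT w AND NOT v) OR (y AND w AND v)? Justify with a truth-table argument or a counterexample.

Yes, they are equivalent — the two output columns agree on all 8 assignments:
y | w | v | Expression 1 | Expression 2
---------------------------------------
0 | 0 | 0 | 0 | 0
0 | 0 | 1 | 1 | 1
0 | 1 | 0 | 1 | 1
0 | 1 | 1 | 0 | 0
1 | 0 | 0 | 1 | 1
1 | 0 | 1 | 0 | 0
1 | 1 | 0 | 0 | 0
1 | 1 | 1 | 1 | 1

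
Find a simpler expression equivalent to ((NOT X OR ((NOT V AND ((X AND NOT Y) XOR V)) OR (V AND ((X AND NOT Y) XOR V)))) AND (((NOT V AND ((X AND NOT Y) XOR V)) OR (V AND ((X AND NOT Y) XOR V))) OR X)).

By distribution ((E OR v) AND (E OR NOT v) = E) then distribution ((E AND v) OR (E AND NOT v) = E):
= ((X AND NOT Y) XOR V)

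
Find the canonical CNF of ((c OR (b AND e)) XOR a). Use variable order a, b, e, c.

(a OR b OR e OR c) AND (a OR b OR NOT e OR c) AND (a OR NOT b OR e OR c) AND (NOT a OR b OR e OR NOT c) AND (NOT a OR b OR NOT e OR NOT c) AND (NOT a OR NOT b OR e OR NOT c) AND (NOT a OR NOT b OR NOT e OR c) AND (NOT a OR NOT b OR NOT e OR NOT c)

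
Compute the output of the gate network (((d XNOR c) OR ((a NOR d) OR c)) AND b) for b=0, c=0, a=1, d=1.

Substituting: (((1 XNOR 0) OR ((1 NOR 1) OR 0)) AND 0)
= 0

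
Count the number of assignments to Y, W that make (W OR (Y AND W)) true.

Satisfying assignments: (0,1), (1,1)
Count: 2 out of 4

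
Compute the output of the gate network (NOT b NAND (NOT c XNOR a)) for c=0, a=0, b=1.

Substituting: (NOT 1 NAND (NOT 0 XNOR 0))
= 1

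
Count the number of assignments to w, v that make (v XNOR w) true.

Satisfying assignments: (0,0), (1,1)
Count: 2 out of 4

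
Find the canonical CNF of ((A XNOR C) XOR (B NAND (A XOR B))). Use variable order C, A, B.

(C OR A OR B) AND (NOT C OR A OR NOT B) AND (NOT C OR NOT A OR B) AND (NOT C OR NOT A OR NOT B)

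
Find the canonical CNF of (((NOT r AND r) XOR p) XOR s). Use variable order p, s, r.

(p OR s OR r) AND (p OR s OR NOT r) AND (NOT p OR NOT s OR r) AND (NOT p OR NOT s OR NOT r)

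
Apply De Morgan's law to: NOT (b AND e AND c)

NOT b OR NOT e OR NOT c
De Morgan's: NOT(AND of terms) = OR of negations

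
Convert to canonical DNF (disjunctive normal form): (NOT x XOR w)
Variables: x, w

(NOT x AND NOT w) OR (x AND w)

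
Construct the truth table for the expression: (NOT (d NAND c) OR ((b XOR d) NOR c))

c | d | b | Output
------------------
0 | 0 | 0 | 1
0 | 0 | 1 | 0
0 | 1 | 0 | 0
0 | 1 | 1 | 1
1 | 0 | 0 | 0
1 | 0 | 1 | 0
1 | 1 | 0 | 1
1 | 1 | 1 | 1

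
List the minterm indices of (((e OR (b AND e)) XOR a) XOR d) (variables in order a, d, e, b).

Σm(2, 3, 4, 5, 8, 9, 14, 15) = (NOT a AND NOT d AND e AND NOT b) OR (NOT a AND NOT d AND e AND b) OR (NOT a AND d AND NOT e AND NOT b) OR (NOT a AND d AND NOT e AND b) OR (a AND NOT d AND NOT e AND NOT b) OR (a AND NOT d AND NOT e AND b) OR (a AND d AND e AND NOT b) OR (a AND d AND e AND b)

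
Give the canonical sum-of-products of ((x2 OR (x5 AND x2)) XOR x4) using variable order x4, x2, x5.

Σm(2, 3, 4, 5) = (NOT x4 AND x2 AND NOT x5) OR (NOT x4 AND x2 AND x5) OR (x4 AND NOT x2 AND NOT x5) OR (x4 AND NOT x2 AND x5)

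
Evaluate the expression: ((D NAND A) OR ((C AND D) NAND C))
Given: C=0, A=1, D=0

Substituting: ((0 NAND 1) OR ((0 AND 0) NAND 0))
= 1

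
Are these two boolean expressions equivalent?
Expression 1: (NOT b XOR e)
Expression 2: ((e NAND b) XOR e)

No. Counterexample: with e=0, b=1, Expression 1 = 0 but Expression 2 = 1.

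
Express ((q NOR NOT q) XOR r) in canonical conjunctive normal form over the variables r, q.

(r OR q) AND (r OR NOT q)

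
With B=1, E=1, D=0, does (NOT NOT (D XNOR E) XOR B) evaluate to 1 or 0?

Substituting: (NOT NOT (0 XNOR 1) XOR 1)
= 1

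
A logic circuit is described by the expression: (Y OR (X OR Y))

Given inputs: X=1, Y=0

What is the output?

Substituting: (0 OR (1 OR 0))
= 1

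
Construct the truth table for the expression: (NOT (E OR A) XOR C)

C | E | A | Output
------------------
0 | 0 | 0 | 1
0 | 0 | 1 | 0
0 | 1 | 0 | 0
0 | 1 | 1 | 0
1 | 0 | 0 | 0
1 | 0 | 1 | 1
1 | 1 | 0 | 1
1 | 1 | 1 | 1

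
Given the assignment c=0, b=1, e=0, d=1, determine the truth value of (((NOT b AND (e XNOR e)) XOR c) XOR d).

Substituting: (((NOT 1 AND (0 XNOR 0)) XOR 0) XOR 1)
= 1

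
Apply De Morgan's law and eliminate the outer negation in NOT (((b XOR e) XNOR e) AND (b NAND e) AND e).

NOT ((b XOR e) XNOR e) OR NOT (b NAND e) OR NOT e
De Morgan's: NOT(AND of terms) = OR of negations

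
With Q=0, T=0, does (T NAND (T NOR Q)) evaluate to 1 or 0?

Substituting: (0 NAND (0 NOR 0))
= 1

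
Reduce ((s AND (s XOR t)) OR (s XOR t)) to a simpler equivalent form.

By absorption (E OR (E AND v) = E):
= (s XOR t)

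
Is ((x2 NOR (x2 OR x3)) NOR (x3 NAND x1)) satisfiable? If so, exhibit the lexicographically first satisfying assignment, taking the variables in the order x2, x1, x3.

x2=0, x1=1, x3=1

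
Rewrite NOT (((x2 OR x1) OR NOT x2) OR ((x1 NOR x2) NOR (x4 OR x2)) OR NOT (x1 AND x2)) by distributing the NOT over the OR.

NOT ((x2 OR x1) OR NOT x2) AND NOT ((x1 NOR x2) NOR (x4 OR x2)) AND (x1 AND x2)
De Morgan's: NOT(OR of terms) = AND of negations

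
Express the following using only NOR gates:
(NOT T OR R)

(((T NOR T) NOR R) NOR ((T NOR T) NOR R))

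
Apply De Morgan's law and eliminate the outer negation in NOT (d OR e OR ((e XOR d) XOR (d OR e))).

NOT d AND NOT e AND NOT ((e XOR d) XOR (d OR e))
De Morgan's: NOT(OR of terms) = AND of negations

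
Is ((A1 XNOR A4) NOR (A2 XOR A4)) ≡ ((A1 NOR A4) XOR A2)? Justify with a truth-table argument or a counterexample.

No. Counterexample: with A1=0, A4=0, A2=0, Expression 1 = 0 but Expression 2 = 1.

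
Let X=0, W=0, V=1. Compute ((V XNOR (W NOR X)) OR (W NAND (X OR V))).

Substituting: ((1 XNOR (0 NOR 0)) OR (0 NAND (0 OR 1)))
= 1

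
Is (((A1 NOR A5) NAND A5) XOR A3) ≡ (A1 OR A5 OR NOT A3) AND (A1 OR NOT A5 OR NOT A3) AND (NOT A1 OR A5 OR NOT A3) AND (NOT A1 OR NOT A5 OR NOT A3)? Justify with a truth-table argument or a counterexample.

Yes, they are equivalent — the two output columns agree on all 8 assignments:
A1 | A5 | A3 | Expression 1 | Expression 2
------------------------------------------
0 | 0 | 0 | 1 | 1
0 | 0 | 1 | 0 | 0
0 | 1 | 0 | 1 | 1
0 | 1 | 1 | 0 | 0
1 | 0 | 0 | 1 | 1
1 | 0 | 1 | 0 | 0
1 | 1 | 0 | 1 | 1
1 | 1 | 1 | 0 | 0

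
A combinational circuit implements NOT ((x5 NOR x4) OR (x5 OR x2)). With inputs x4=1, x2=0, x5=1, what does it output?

Substituting: NOT ((1 NOR 1) OR (1 OR 0))
= 0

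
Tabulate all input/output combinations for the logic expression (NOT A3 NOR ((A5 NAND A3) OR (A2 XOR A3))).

A2 | A3 | A5 | Output
---------------------
0 | 0 | 0 | 0
0 | 0 | 1 | 0
0 | 1 | 0 | 0
0 | 1 | 1 | 0
1 | 0 | 0 | 0
1 | 0 | 1 | 0
1 | 1 | 0 | 0
1 | 1 | 1 | 1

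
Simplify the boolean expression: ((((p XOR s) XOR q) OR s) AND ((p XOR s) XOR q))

By absorption (E AND (E OR v) = E):
= ((p XOR s) XOR q)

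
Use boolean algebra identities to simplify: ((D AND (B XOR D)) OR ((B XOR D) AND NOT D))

By distribution ((E AND v) OR (E AND NOT v) = E):
= (B XOR D)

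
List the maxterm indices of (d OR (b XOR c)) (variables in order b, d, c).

ΠM(0, 5) = (b OR d OR c) AND (NOT b OR d OR NOT c)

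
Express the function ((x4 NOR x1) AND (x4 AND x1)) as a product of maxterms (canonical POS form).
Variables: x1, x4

ΠM(0, 1, 2, 3) = (x1 OR x4) AND (x1 OR NOT x4) AND (NOT x1 OR x4) AND (NOT x1 OR NOT x4)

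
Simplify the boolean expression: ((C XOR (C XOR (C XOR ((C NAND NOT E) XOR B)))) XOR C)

By XOR self-cancellation ((E XOR v) XOR v = E) then XOR self-cancellation ((E XOR v) XOR v = E):
= ((C NAND NOT E) XOR B)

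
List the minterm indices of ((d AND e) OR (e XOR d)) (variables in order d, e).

Σm(1, 2, 3) = (NOT d AND e) OR (d AND NOT e) OR (d AND e)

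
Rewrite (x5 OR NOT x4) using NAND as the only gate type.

((x5 NAND x5) NAND ((x4 NAND x4) NAND (x4 NAND x4)))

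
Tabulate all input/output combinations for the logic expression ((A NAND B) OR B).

A | B | Output
--------------
0 | 0 | 1
0 | 1 | 1
1 | 0 | 1
1 | 1 | 1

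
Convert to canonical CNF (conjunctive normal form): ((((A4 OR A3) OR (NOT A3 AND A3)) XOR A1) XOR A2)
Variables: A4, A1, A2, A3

(A4 OR A1 OR A2 OR A3) AND (A4 OR A1 OR NOT A2 OR NOT A3) AND (A4 OR NOT A1 OR A2 OR NOT A3) AND (A4 OR NOT A1 OR NOT A2 OR A3) AND (NOT A4 OR A1 OR NOT A2 OR A3) AND (NOT A4 OR A1 OR NOT A2 OR NOT A3) AND (NOT A4 OR NOT A1 OR A2 OR A3) AND (NOT A4 OR NOT A1 OR A2 OR NOT A3)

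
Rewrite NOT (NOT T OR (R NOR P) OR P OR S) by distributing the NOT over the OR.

T AND NOT (R NOR P) AND NOT P AND NOT S
De Morgan's: NOT(OR of terms) = AND of negations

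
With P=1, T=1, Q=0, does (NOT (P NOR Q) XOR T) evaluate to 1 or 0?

Substituting: (NOT (1 NOR 0) XOR 1)
= 0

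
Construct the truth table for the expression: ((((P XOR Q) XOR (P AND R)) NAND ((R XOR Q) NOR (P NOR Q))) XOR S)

S | P | Q | R | Output
----------------------
0 | 0 | 0 | 0 | 1
0 | 0 | 0 | 1 | 1
0 | 0 | 1 | 0 | 1
0 | 0 | 1 | 1 | 0
0 | 1 | 0 | 0 | 0
0 | 1 | 0 | 1 | 1
0 | 1 | 1 | 0 | 1
0 | 1 | 1 | 1 | 0
1 | 0 | 0 | 0 | 0
1 | 0 | 0 | 1 | 0
1 | 0 | 1 | 0 | 0
1 | 0 | 1 | 1 | 1
1 | 1 | 0 | 0 | 1
1 | 1 | 0 | 1 | 0
1 | 1 | 1 | 0 | 0
1 | 1 | 1 | 1 | 1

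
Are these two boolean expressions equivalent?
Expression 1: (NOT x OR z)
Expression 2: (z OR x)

No. Counterexample: with z=0, x=0, Expression 1 = 1 but Expression 2 = 0.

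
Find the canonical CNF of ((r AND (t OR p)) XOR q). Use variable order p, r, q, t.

(p OR r OR q OR t) AND (p OR r OR q OR NOT t) AND (p OR NOT r OR q OR t) AND (p OR NOT r OR NOT q OR NOT t) AND (NOT p OR r OR q OR t) AND (NOT p OR r OR q OR NOT t) AND (NOT p OR NOT r OR NOT q OR t) AND (NOT p OR NOT r OR NOT q OR NOT t)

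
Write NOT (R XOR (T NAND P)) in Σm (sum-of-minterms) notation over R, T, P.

Σm(3, 4, 5, 6) = (NOT R AND T AND P) OR (R AND NOT T AND NOT P) OR (R AND NOT T AND P) OR (R AND T AND NOT P)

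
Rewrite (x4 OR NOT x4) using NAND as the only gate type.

((x4 NAND x4) NAND ((x4 NAND x4) NAND (x4 NAND x4)))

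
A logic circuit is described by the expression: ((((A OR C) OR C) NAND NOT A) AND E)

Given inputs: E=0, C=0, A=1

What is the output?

Substituting: ((((1 OR 0) OR 0) NAND NOT 1) AND 0)
= 0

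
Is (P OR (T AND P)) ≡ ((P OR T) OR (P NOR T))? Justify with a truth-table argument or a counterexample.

No. Counterexample: with T=0, P=0, Expression 1 = 0 but Expression 2 = 1.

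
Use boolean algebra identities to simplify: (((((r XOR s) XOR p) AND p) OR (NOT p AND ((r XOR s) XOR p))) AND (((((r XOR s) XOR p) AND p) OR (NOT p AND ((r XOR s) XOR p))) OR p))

By absorption (E AND (E OR v) = E) then distribution ((E AND v) OR (E AND NOT v) = E):
= ((r XOR s) XOR p)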